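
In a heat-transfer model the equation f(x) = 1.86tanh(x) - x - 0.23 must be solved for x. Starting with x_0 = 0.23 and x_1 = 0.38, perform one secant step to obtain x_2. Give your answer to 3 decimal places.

f(0.23) = -0.03959, f(0.38) = 0.06464
x_2 = 0.38000 − 0.06464·(0.38000 − 0.23000) / (0.06464 − (-0.03959)) = 0.38000 − (0.00970)/(0.10422) = 0.28697

0.287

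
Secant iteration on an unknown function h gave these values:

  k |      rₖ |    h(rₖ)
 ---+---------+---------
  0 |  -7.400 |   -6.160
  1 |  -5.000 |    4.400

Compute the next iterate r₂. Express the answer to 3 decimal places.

-6.000

r₂ = -5.000 − 4.400·(-5.000 − (-7.400)) / (4.400 − (-6.160))
   = -5.000 − (10.56000)/(10.56000) = -6.00000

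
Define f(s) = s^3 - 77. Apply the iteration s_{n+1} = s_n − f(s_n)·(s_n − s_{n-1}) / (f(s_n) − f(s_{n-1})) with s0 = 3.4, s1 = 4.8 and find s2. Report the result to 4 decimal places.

f(3.4) = -37.696000, f(4.8) = 33.592000
s2 = 4.800000 − 33.592000·(4.800000 − 3.400000) / (33.592000 − (-37.696000)) = 4.800000 − (47.028800)/(71.288000) = 4.140299

4.1403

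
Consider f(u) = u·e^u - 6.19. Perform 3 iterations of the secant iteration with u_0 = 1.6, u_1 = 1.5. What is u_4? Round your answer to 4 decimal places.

f(1.6) = 1.734852, f(1.5) = 0.532534
u_2 = 1.500000 − 0.532534·(1.500000 − 1.600000) / (0.532534 − 1.734852) = 1.500000 − (-0.053253)/(-1.202318) = 1.455708
f(1.455708) = 0.051372
u_3 = 1.455708 − 0.051372·(1.455708 − 1.500000) / (0.051372 − 0.532534) = 1.455708 − (-0.002275)/(-0.481162) = 1.450979
f(1.450979) = 0.001747
u_4 = 1.450979 − 0.001747·(1.450979 − 1.455708) / (0.001747 − 0.051372) = 1.450979 − (-0.000008)/(-0.049625) = 1.450812

1.4508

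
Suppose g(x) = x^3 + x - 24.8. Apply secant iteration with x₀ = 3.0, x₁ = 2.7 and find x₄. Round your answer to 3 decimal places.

2.802

g(3.0) = 5.20000, g(2.7) = -2.41700
x₂ = 2.70000 − (-2.41700)·(2.70000 − 3.00000) / (-2.41700 − 5.20000) = 2.70000 − (0.72510)/(-7.61700) = 2.79519
g(2.79519) = -0.16563
x₃ = 2.79519 − (-0.16563)·(2.79519 − 2.70000) / (-0.16563 − (-2.41700)) = 2.79519 − (-0.01577)/(2.25137) = 2.80220
g(2.80220) = 0.00594
x₄ = 2.80220 − 0.00594·(2.80220 − 2.79519) / (0.00594 − (-0.16563)) = 2.80220 − (0.00004)/(0.17156) = 2.80196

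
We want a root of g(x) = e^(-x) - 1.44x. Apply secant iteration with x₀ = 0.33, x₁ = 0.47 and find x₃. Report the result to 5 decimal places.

g(0.33) = 0.2437237, g(0.47) = -0.0517977
x₂ = 0.4700000 − (-0.0517977)·(0.4700000 − 0.3300000) / (-0.0517977 − 0.2437237) = 0.4700000 − (-0.0072517)/(-0.2955215) = 0.4454614
g(0.4454614) = -0.0009358
x₃ = 0.4454614 − (-0.0009358)·(0.4454614 − 0.4700000) / (-0.0009358 − (-0.0517977)) = 0.4454614 − (0.0000230)/(0.0508620) = 0.4450099

0.44501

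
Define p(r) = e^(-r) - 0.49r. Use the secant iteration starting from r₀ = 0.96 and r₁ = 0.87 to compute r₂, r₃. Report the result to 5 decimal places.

p(0.96) = -0.0875071, p(0.87) = -0.0073485
r₂ = 0.8700000 − (-0.0073485)·(0.8700000 − 0.9600000) / (-0.0073485 − (-0.0875071)) = 0.8700000 − (0.0006614)/(0.0801587) = 0.8617494
p(0.8617494) = 0.0001653
r₃ = 0.8617494 − 0.0001653·(0.8617494 − 0.8700000) / (0.0001653 − (-0.0073485)) = 0.8617494 − (-0.0000014)/(0.0075137) = 0.8619309

0.86175, 0.86193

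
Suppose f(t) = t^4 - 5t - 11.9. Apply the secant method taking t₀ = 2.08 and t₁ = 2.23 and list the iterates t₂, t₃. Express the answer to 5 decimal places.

f(2.08) = -3.5822630, f(2.23) = 1.6797344
t₂ = 2.2300000 − 1.6797344·(2.2300000 − 2.0800000) / (1.6797344 − (-3.5822630)) = 2.2300000 − (0.2519602)/(5.2619974) = 2.1821170
f(2.1821170) = -0.1374205
t₃ = 2.1821170 − (-0.1374205)·(2.1821170 − 2.2300000) / (-0.1374205 − 1.6797344) = 2.1821170 − (0.0065801)/(-1.8171549) = 2.1857381

2.18212, 2.18574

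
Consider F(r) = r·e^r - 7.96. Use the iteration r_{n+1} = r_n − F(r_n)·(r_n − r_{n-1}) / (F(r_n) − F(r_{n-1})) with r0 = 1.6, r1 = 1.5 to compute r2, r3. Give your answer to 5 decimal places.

F(1.6) = -0.0351481, F(1.5) = -1.2374664
r2 = 1.5000000 − (-1.2374664)·(1.5000000 − 1.6000000) / (-1.2374664 − (-0.0351481)) = 1.5000000 − (0.1237466)/(-1.2023183) = 1.6029234
F(1.6029234) = 0.0025749
r3 = 1.6029234 − 0.0025749·(1.6029234 − 1.5000000) / (0.0025749 − (-1.2374664)) = 1.6029234 − (0.0002650)/(1.2400413) = 1.6027096

1.60292, 1.60271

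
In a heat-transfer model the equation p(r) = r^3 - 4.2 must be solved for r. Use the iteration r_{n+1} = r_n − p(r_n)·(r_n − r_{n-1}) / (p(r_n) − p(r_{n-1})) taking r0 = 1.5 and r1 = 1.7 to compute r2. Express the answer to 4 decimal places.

p(1.5) = -0.825000, p(1.7) = 0.713000
r2 = 1.700000 − 0.713000·(1.700000 − 1.500000) / (0.713000 − (-0.825000)) = 1.700000 − (0.142600)/(1.538000) = 1.607282

1.6073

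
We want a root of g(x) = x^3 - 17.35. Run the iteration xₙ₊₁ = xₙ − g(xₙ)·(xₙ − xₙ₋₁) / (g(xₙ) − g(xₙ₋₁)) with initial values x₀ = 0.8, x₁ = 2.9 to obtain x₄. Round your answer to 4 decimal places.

g(0.8) = -16.838000, g(2.9) = 7.039000
x₂ = 2.900000 − 7.039000·(2.900000 − 0.800000) / (7.039000 − (-16.838000)) = 2.900000 − (14.781900)/(23.877000) = 2.280915
g(2.280915) = -5.483378
x₃ = 2.280915 − (-5.483378)·(2.280915 − 2.900000) / (-5.483378 − 7.039000) = 2.280915 − (3.394678)/(-12.522378) = 2.552004
g(2.552004) = -0.729508
x₄ = 2.552004 − (-0.729508)·(2.552004 − 2.280915) / (-0.729508 − (-5.483378)) = 2.552004 − (-0.197762)/(4.753870) = 2.593604

2.5936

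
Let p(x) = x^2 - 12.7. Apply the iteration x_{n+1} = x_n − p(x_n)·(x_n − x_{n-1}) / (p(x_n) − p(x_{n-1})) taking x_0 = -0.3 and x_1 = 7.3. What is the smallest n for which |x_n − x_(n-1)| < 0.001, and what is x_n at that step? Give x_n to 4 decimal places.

p(-0.3) = -12.610000, p(7.3) = 40.590000
x_2 = 7.300000 − 40.590000·(7.600000)/(53.200000) = 1.501429;  |Δ| = 5.798571
p(1.501429) = -10.445712
x_3 = 1.501429 − (-10.445712)·(-5.798571)/(-51.035712) = 2.688249;  |Δ| = 1.186820
p(2.688249) = -5.473319
x_4 = 2.688249 − (-5.473319)·(1.186820)/(4.972393) = 3.994631;  |Δ| = 1.306382
p(3.994631) = 3.257075
x_5 = 3.994631 − 3.257075·(1.306382)/(8.730394) = 3.507255;  |Δ| = 0.487376
p(3.507255) = -0.399164
x_6 = 3.507255 − (-0.399164)·(-0.487376)/(-3.656238) = 3.560463;  |Δ| = 0.053208
p(3.560463) = -0.023101
x_7 = 3.560463 − (-0.023101)·(0.053208)/(0.376062) = 3.563732;  |Δ| = 0.003269
p(3.563732) = 0.000185
x_8 = 3.563732 − 0.000185·(0.003269)/(0.023286) = 3.563706;  |Δ| = 0.000026
|x_8 − x_7| = 0.000026 < 0.001

n = 8, x_n = 3.5637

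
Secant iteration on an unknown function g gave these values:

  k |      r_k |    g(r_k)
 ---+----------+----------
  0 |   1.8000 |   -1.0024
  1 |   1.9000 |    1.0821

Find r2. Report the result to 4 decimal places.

r2 = 1.9000 − 1.0821·(1.9000 − 1.8000) / (1.0821 − (-1.0024))
   = 1.9000 − (0.108210)/(2.084500) = 1.848088

1.8481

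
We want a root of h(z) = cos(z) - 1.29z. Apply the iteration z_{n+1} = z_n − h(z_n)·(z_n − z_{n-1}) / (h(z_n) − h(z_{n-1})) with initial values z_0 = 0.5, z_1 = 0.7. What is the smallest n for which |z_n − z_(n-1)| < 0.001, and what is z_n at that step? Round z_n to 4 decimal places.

n = 4, z_n = 0.6275

h(0.5) = 0.232583, h(0.7) = -0.138158
z_2 = 0.700000 − (-0.138158)·(0.200000)/(-0.370740) = 0.625469;  |Δ| = 0.074531
h(0.625469) = 0.003833
z_3 = 0.625469 − 0.003833·(-0.074531)/(0.141991) = 0.627481;  |Δ| = 0.002012
h(0.627481) = 0.000058
z_4 = 0.627481 − 0.000058·(0.002012)/(-0.003775) = 0.627512;  |Δ| = 0.000031
|z_4 − z_3| = 0.000031 < 0.001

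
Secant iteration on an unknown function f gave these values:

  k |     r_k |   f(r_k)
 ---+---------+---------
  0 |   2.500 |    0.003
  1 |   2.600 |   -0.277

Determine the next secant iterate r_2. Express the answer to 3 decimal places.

r_2 = 2.600 − (-0.277)·(2.600 − 2.500) / (-0.277 − 0.003)
   = 2.600 − (-0.02770)/(-0.28000) = 2.50107

2.501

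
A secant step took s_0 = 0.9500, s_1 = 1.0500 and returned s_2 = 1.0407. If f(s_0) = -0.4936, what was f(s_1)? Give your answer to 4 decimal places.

The secant line through (0.9500, -0.4936) and (1.0500, f(s_1)) crosses zero at s_2 = 1.0407.
So (0.9500, -0.4936), (1.0500, f(s_1)), (1.0407, 0) are collinear:
f(s_1) = -0.4936 · (1.0500 − 1.0407) / (0.9500 − 1.0407) = -0.4936 · (0.009300)/(-0.090700) = 0.050612

0.0506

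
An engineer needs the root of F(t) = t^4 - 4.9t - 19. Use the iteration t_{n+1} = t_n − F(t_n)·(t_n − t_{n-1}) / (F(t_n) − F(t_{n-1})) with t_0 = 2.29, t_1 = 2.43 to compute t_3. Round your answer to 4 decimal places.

2.3502

F(2.29) = -2.720415, F(2.43) = 3.960844
t_2 = 2.430000 − 3.960844·(2.430000 − 2.290000) / (3.960844 − (-2.720415)) = 2.430000 − (0.554518)/(6.681259) = 2.347004
F(2.347004) = -0.157546
t_3 = 2.347004 − (-0.157546)·(2.347004 − 2.430000) / (-0.157546 − 3.960844) = 2.347004 − (0.013076)/(-4.118390) = 2.350179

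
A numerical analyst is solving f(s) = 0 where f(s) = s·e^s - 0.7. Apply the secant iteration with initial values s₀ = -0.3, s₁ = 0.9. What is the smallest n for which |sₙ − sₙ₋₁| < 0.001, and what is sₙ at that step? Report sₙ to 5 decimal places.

n = 7, sₙ = 0.44747

f(-0.3) = -0.9222455, f(0.9) = 1.5136428
s₂ = 0.9000000 − 1.5136428·(1.2000000)/(2.4358883) = 0.1543290;  |Δ| = 0.7456710
f(0.1543290) = -0.5199175
s₃ = 0.1543290 − (-0.5199175)·(-0.7456710)/(-2.0335603) = 0.3449736;  |Δ| = 0.1906447
f(0.3449736) = -0.2129136
s₄ = 0.3449736 − (-0.2129136)·(0.1906447)/(0.3070039) = 0.4771897;  |Δ| = 0.1322161
f(0.4771897) = 0.0690098
s₅ = 0.4771897 − 0.0690098·(0.1322161)/(0.2819234) = 0.4448255;  |Δ| = 0.0323641
f(0.4448255) = -0.0059752
s₆ = 0.4448255 − (-0.0059752)·(-0.0323641)/(-0.0749850) = 0.4474045;  |Δ| = 0.0025789
f(0.4474045) = -0.0001489
s₇ = 0.4474045 − (-0.0001489)·(0.0025789)/(0.0058263) = 0.4474704;  |Δ| = 0.0000659
|s₇ − s₆| = 0.0000659 < 0.001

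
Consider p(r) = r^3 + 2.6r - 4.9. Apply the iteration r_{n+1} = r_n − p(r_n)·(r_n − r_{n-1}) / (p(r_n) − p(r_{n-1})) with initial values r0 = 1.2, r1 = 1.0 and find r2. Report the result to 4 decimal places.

p(1.2) = -0.052000, p(1.0) = -1.300000
r2 = 1.000000 − (-1.300000)·(1.000000 − 1.200000) / (-1.300000 − (-0.052000)) = 1.000000 − (0.260000)/(-1.248000) = 1.208333

1.2083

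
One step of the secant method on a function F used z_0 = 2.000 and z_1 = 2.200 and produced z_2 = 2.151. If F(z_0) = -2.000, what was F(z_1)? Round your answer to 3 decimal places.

The secant line through (2.000, -2.000) and (2.200, F(z_1)) crosses zero at z_2 = 2.151.
So (2.000, -2.000), (2.200, F(z_1)), (2.151, 0) are collinear:
F(z_1) = -2.000 · (2.200 − 2.151) / (2.000 − 2.151) = -2.000 · (0.04900)/(-0.15100) = 0.64901

0.649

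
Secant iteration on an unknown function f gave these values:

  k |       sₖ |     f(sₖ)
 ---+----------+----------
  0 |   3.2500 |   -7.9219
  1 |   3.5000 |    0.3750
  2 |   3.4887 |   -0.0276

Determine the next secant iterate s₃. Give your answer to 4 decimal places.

3.4895

s₃ = 3.4887 − (-0.0276)·(3.4887 − 3.5000) / (-0.0276 − 0.3750)
   = 3.4887 − (0.000312)/(-0.402600) = 3.489475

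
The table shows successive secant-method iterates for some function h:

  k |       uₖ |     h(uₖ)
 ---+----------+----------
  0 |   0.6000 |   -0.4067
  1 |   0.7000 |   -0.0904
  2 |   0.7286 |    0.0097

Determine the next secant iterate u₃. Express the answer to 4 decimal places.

0.7258

u₃ = 0.7286 − 0.0097·(0.7286 − 0.7000) / (0.0097 − (-0.0904))
   = 0.7286 − (0.000277)/(0.100100) = 0.725829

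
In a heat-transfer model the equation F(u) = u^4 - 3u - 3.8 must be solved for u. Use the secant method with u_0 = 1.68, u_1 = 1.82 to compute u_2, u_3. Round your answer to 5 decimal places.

1.72732, 1.73145

F(1.68) = -0.8740582, F(1.82) = 1.7119938
u_2 = 1.8200000 − 1.7119938·(1.8200000 − 1.6800000) / (1.7119938 − (-0.8740582)) = 1.8200000 − (0.2396791)/(2.5860520) = 1.7273185
F(1.7273185) = -0.0799119
u_3 = 1.7273185 − (-0.0799119)·(1.7273185 − 1.8200000) / (-0.0799119 − 1.7119938) = 1.7273185 − (0.0074064)/(-1.7919057) = 1.7314517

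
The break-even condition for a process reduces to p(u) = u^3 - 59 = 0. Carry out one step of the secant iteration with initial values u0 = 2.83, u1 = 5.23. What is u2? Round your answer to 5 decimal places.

p(2.83) = -36.3348130, p(5.23) = 84.0556670
u2 = 5.2300000 − 84.0556670·(5.2300000 − 2.8300000) / (84.0556670 − (-36.3348130)) = 5.2300000 − (201.7336008)/(120.3904800) = 3.5543393

3.55434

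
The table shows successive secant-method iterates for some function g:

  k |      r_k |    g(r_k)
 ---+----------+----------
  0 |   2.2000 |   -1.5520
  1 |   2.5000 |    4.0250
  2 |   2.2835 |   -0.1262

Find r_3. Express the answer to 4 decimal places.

r_3 = 2.2835 − (-0.1262)·(2.2835 − 2.5000) / (-0.1262 − 4.0250)
   = 2.2835 − (0.027322)/(-4.151200) = 2.290082

2.2901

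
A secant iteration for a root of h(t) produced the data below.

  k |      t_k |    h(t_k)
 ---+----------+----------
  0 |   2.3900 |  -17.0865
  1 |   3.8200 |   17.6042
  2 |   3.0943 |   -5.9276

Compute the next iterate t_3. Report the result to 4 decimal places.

3.2771

t_3 = 3.0943 − (-5.9276)·(3.0943 − 3.8200) / (-5.9276 − 17.6042)
   = 3.0943 − (4.301659)/(-23.531800) = 3.277102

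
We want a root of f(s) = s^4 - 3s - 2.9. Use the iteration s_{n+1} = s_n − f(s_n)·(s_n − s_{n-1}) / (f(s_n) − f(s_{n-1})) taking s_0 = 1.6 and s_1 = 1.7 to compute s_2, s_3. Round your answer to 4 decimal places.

1.6765, 1.6783

f(1.6) = -1.146400, f(1.7) = 0.352100
s_2 = 1.700000 − 0.352100·(1.700000 − 1.600000) / (0.352100 − (-1.146400)) = 1.700000 − (0.035210)/(1.498500) = 1.676503
f(1.676503) = -0.029684
s_3 = 1.676503 − (-0.029684)·(1.676503 − 1.700000) / (-0.029684 − 0.352100) = 1.676503 − (0.000697)/(-0.381784) = 1.678330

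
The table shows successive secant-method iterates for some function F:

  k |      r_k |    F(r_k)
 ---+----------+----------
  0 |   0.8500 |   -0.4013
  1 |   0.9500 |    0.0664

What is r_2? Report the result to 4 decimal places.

r_2 = 0.9500 − 0.0664·(0.9500 − 0.8500) / (0.0664 − (-0.4013))
   = 0.9500 − (0.006640)/(0.467700) = 0.935803

0.9358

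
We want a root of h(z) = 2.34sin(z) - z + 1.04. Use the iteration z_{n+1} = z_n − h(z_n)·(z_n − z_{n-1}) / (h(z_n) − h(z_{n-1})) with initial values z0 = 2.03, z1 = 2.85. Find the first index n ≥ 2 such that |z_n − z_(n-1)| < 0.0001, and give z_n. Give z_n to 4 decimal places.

n = 5, z_n = 2.4792

h(2.03) = 1.107589, h(2.85) = -1.137301
z2 = 2.850000 − (-1.137301)·(0.820000)/(-2.244891) = 2.434573;  |Δ| = 0.415427
h(2.434573) = 0.125421
z3 = 2.434573 − 0.125421·(-0.415427)/(1.262723) = 2.475836;  |Δ| = 0.041263
h(2.475836) = 0.009475
z4 = 2.475836 − 0.009475·(0.041263)/(-0.115946) = 2.479208;  |Δ| = 0.003372
h(2.479208) = -0.000110
z5 = 2.479208 − (-0.000110)·(0.003372)/(-0.009585) = 2.479169;  |Δ| = 0.000039
|z5 − z4| = 0.000039 < 0.0001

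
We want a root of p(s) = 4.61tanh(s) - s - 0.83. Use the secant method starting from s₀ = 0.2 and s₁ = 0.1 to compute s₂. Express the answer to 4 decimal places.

p(0.2) = -0.120100, p(0.1) = -0.470531
s₂ = 0.100000 − (-0.470531)·(0.100000 − 0.200000) / (-0.470531 − (-0.120100)) = 0.100000 − (0.047053)/(-0.350431) = 0.234272

0.2343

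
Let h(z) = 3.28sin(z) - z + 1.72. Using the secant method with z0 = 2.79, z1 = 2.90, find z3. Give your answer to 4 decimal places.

h(2.79) = 0.059611, h(2.90) = -0.395262
z2 = 2.900000 − (-0.395262)·(2.900000 − 2.790000) / (-0.395262 − 0.059611) = 2.900000 − (-0.043479)/(-0.454873) = 2.804415
h(2.804415) = 0.000689
z3 = 2.804415 − 0.000689·(2.804415 − 2.900000) / (0.000689 − (-0.395262)) = 2.804415 − (-0.000066)/(0.395952) = 2.804582

2.8046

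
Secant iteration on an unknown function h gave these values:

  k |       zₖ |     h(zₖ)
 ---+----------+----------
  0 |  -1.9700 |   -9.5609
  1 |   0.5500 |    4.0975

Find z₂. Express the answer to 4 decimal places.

z₂ = 0.5500 − 4.0975·(0.5500 − (-1.9700)) / (4.0975 − (-9.5609))
   = 0.5500 − (10.325700)/(13.658400) = -0.205996

-0.2060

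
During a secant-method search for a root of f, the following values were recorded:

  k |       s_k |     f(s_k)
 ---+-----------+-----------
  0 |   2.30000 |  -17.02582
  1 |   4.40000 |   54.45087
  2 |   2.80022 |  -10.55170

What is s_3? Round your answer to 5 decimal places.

3.05991

s_3 = 2.80022 − (-10.55170)·(2.80022 − 4.40000) / (-10.55170 − 54.45087)
   = 2.80022 − (16.8803986)/(-65.0025700) = 3.0599082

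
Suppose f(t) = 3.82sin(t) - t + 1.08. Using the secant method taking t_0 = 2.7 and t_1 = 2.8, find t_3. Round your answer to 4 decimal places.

2.7028

f(2.7) = 0.012591, f(2.8) = -0.440345
t_2 = 2.800000 − (-0.440345)·(2.800000 − 2.700000) / (-0.440345 − 0.012591) = 2.800000 − (-0.044035)/(-0.452936) = 2.702780
f(2.702780) = 0.000204
t_3 = 2.702780 − 0.000204·(2.702780 − 2.800000) / (0.000204 − (-0.440345)) = 2.702780 − (-0.000020)/(0.440550) = 2.702825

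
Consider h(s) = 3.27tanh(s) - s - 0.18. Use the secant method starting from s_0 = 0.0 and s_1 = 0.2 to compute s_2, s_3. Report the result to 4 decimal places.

0.0808, 0.0795

h(0.0) = -0.180000, h(0.2) = 0.265417
s_2 = 0.200000 − 0.265417·(0.200000 − 0.000000) / (0.265417 − (-0.180000)) = 0.200000 − (0.053083)/(0.445417) = 0.080823
h(0.080823) = 0.002894
s_3 = 0.080823 − 0.002894·(0.080823 − 0.200000) / (0.002894 − 0.265417) = 0.080823 − (-0.000345)/(-0.262523) = 0.079509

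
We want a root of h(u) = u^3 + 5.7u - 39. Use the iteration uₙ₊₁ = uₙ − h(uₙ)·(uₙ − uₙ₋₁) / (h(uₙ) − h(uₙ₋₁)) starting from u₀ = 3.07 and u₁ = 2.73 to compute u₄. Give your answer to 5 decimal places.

2.83684

h(3.07) = 7.4334430, h(2.73) = -3.0925830
u₂ = 2.7300000 − (-3.0925830)·(2.7300000 − 3.0700000) / (-3.0925830 − 7.4334430) = 2.7300000 − (1.0514782)/(-10.5260260) = 2.8298932
h(2.8298932) = -0.2069883
u₃ = 2.8298932 − (-0.2069883)·(2.8298932 − 2.7300000) / (-0.2069883 − (-3.0925830)) = 2.8298932 − (-0.0206767)/(2.8855947) = 2.8370587
h(2.8370587) = 0.0064415
u₄ = 2.8370587 − 0.0064415·(2.8370587 − 2.8298932) / (0.0064415 − (-0.2069883)) = 2.8370587 − (0.0000462)/(0.2134298) = 2.8368424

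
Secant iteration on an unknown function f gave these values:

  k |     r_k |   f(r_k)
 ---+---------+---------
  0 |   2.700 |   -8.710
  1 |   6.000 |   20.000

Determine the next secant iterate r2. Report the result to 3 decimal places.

3.701

r2 = 6.000 − 20.000·(6.000 − 2.700) / (20.000 − (-8.710))
   = 6.000 − (66.00000)/(28.71000) = 3.70115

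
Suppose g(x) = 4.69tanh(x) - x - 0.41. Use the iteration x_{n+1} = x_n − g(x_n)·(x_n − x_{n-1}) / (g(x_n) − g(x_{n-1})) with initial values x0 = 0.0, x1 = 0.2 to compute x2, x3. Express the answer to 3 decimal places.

g(0.0) = -0.41000, g(0.2) = 0.31569
x2 = 0.20000 − 0.31569·(0.20000 − 0.00000) / (0.31569 − (-0.41000)) = 0.20000 − (0.06314)/(0.72569) = 0.11300
g(0.11300) = 0.00471
x3 = 0.11300 − 0.00471·(0.11300 − 0.20000) / (0.00471 − 0.31569) = 0.11300 − (-0.00041)/(-0.31098) = 0.11168

0.113, 0.112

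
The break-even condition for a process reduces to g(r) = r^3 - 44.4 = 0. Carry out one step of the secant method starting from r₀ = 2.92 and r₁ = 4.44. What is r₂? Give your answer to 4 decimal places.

3.3933

g(2.92) = -19.502912, g(4.44) = 43.128384
r₂ = 4.440000 − 43.128384·(4.440000 − 2.920000) / (43.128384 − (-19.502912)) = 4.440000 − (65.555144)/(62.631296) = 3.393317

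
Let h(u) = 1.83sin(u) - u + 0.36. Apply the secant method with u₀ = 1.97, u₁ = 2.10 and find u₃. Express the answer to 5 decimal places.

h(1.97) = 0.0761086, h(2.10) = -0.1603269
u₂ = 2.1000000 − (-0.1603269)·(2.1000000 − 1.9700000) / (-0.1603269 − 0.0761086) = 2.1000000 − (-0.0208425)/(-0.2364354) = 2.0118470
h(2.0118470) = 0.0030287
u₃ = 2.0118470 − 0.0030287·(2.0118470 − 2.1000000) / (0.0030287 − (-0.1603269)) = 2.0118470 − (-0.0002670)/(0.1633555) = 2.0134814

2.01348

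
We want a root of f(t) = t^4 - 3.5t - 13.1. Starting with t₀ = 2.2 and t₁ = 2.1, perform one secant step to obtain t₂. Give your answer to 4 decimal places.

2.1276

f(2.2) = 2.625600, f(2.1) = -1.001900
t₂ = 2.100000 − (-1.001900)·(2.100000 − 2.200000) / (-1.001900 − 2.625600) = 2.100000 − (0.100190)/(-3.627500) = 2.127620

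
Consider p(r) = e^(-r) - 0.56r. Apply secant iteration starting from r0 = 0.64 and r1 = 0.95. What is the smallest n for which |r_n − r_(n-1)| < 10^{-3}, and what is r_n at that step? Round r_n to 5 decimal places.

p(0.64) = 0.1688924, p(0.95) = -0.1452590
r2 = 0.9500000 − (-0.1452590)·(0.3100000)/(-0.3141514) = 0.8066606;  |Δ| = 0.1433394
p(0.8066606) = -0.0053838
r3 = 0.8066606 − (-0.0053838)·(-0.1433394)/(0.1398752) = 0.8011434;  |Δ| = 0.0055171
p(0.8011434) = 0.0001752
r4 = 0.8011434 − 0.0001752·(-0.0055171)/(0.0055590) = 0.8013173;  |Δ| = 0.0001738
|r4 − r3| = 0.0001738 < 10^{-3}

n = 4, r_n = 0.80132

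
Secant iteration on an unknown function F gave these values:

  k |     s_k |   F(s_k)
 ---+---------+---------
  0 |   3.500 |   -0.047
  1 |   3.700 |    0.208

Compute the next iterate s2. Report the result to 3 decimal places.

s2 = 3.700 − 0.208·(3.700 − 3.500) / (0.208 − (-0.047))
   = 3.700 − (0.04160)/(0.25500) = 3.53686

3.537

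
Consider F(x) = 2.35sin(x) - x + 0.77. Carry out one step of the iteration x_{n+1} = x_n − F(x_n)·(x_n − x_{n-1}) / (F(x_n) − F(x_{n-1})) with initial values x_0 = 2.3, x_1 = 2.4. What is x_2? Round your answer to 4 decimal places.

F(2.3) = 0.222407, F(2.4) = -0.042662
x_2 = 2.400000 − (-0.042662)·(2.400000 − 2.300000) / (-0.042662 − 0.222407) = 2.400000 − (-0.004266)/(-0.265069) = 2.383905

2.3839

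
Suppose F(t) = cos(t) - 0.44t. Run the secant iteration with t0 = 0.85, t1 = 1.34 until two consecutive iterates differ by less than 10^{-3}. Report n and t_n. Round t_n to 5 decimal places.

n = 4, t_n = 1.07707

F(0.85) = 0.2859831, F(1.34) = -0.3608472
t2 = 1.3400000 − (-0.3608472)·(0.4900000)/(-0.6468303) = 1.0666437;  |Δ| = 0.2733563
F(1.0666437) = 0.0137424
t3 = 1.0666437 − 0.0137424·(-0.2733563)/(0.3745896) = 1.0766722;  |Δ| = 0.0100285
F(1.0766722) = 0.0005249
t4 = 1.0766722 − 0.0005249·(0.0100285)/(-0.0132175) = 1.0770705;  |Δ| = 0.0003983
|t4 − t3| = 0.0003983 < 10^{-3}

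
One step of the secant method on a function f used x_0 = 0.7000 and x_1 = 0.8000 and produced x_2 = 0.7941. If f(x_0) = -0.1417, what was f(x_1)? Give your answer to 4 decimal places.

The secant line through (0.7000, -0.1417) and (0.8000, f(x_1)) crosses zero at x_2 = 0.7941.
So (0.7000, -0.1417), (0.8000, f(x_1)), (0.7941, 0) are collinear:
f(x_1) = -0.1417 · (0.8000 − 0.7941) / (0.7000 − 0.7941) = -0.1417 · (0.005900)/(-0.094100) = 0.008884

0.0089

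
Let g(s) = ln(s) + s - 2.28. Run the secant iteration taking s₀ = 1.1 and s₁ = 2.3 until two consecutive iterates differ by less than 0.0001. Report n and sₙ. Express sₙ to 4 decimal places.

g(1.1) = -1.084690, g(2.3) = 0.852909
s₂ = 2.300000 − 0.852909·(1.200000)/(1.937599) = 1.771774;  |Δ| = 0.528226
g(1.771774) = 0.063755
s₃ = 1.771774 − 0.063755·(-0.528226)/(-0.789154) = 1.729099;  |Δ| = 0.042675
g(1.729099) = -0.003301
s₄ = 1.729099 − (-0.003301)·(-0.042675)/(-0.067055) = 1.731199;  |Δ| = 0.002101
g(1.731199) = 0.000014
s₅ = 1.731199 − 0.000014·(0.002101)/(0.003315) = 1.731191;  |Δ| = 0.000009
|s₅ − s₄| = 0.000009 < 0.0001

n = 5, sₙ = 1.7312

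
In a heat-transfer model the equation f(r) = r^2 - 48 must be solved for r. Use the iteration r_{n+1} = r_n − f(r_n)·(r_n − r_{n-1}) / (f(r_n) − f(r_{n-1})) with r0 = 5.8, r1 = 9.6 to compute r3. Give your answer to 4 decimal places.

f(5.8) = -14.360000, f(9.6) = 44.160000
r2 = 9.600000 − 44.160000·(9.600000 − 5.800000) / (44.160000 − (-14.360000)) = 9.600000 − (167.808000)/(58.520000) = 6.732468
f(6.732468) = -2.673881
r3 = 6.732468 − (-2.673881)·(6.732468 − 9.600000) / (-2.673881 − 44.160000) = 6.732468 − (7.667440)/(-46.833881) = 6.896183

6.8962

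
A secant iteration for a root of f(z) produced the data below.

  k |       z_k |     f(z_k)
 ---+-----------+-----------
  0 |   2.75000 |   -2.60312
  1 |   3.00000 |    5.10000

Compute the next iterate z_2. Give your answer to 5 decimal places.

z_2 = 3.00000 − 5.10000·(3.00000 − 2.75000) / (5.10000 − (-2.60312))
   = 3.00000 − (1.2750000)/(7.7031200) = 2.8344827

2.83448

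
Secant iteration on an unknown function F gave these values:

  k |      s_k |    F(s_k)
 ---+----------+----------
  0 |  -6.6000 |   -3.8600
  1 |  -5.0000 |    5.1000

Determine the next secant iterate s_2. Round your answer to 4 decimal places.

s_2 = -5.0000 − 5.1000·(-5.0000 − (-6.6000)) / (5.1000 − (-3.8600))
   = -5.0000 − (8.160000)/(8.960000) = -5.910714

-5.9107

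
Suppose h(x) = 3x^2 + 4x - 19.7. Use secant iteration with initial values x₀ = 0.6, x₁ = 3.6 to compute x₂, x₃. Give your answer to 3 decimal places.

1.577, 1.881

h(0.6) = -16.22000, h(3.6) = 33.58000
x₂ = 3.60000 − 33.58000·(3.60000 − 0.60000) / (33.58000 − (-16.22000)) = 3.60000 − (100.74000)/(49.80000) = 1.57711
h(1.57711) = -5.92975
x₃ = 1.57711 − (-5.92975)·(1.57711 − 3.60000) / (-5.92975 − 33.58000) = 1.57711 − (11.99525)/(-39.50975) = 1.88071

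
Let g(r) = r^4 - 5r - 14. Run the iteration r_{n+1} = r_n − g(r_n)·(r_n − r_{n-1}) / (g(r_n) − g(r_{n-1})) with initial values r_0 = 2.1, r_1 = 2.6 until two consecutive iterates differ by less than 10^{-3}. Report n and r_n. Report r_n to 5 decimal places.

g(2.1) = -5.0519000, g(2.6) = 18.6976000
r_2 = 2.6000000 − 18.6976000·(0.5000000)/(23.7495000) = 2.2063580;  |Δ| = 0.3936420
g(2.2063580) = -1.3342128
r_3 = 2.2063580 − (-1.3342128)·(-0.3936420)/(-20.0318128) = 2.2325764;  |Δ| = 0.0262184
g(2.2325764) = -0.3186635
r_4 = 2.2325764 − (-0.3186635)·(0.0262184)/(1.0155493) = 2.2408034;  |Δ| = 0.0082269
g(2.2408034) = 0.0084295
r_5 = 2.2408034 − 0.0084295·(0.0082269)/(0.3270929) = 2.2405913;  |Δ| = 0.0002120
|r_5 − r_4| = 0.0002120 < 10^{-3}

n = 5, r_n = 2.24059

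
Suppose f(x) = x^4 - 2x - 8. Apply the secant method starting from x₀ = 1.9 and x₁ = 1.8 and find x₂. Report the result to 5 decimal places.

f(1.9) = 1.2321000, f(1.8) = -1.1024000
x₂ = 1.8000000 − (-1.1024000)·(1.8000000 − 1.9000000) / (-1.1024000 − 1.2321000) = 1.8000000 − (0.1102400)/(-2.3345000) = 1.8472221

1.84722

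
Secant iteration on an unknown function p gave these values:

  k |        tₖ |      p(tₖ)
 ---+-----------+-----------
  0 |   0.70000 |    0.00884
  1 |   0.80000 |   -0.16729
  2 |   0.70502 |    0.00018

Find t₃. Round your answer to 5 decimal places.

0.70512

t₃ = 0.70502 − 0.00018·(0.70502 − 0.80000) / (0.00018 − (-0.16729))
   = 0.70502 − (-0.0000171)/(0.1674700) = 0.7051221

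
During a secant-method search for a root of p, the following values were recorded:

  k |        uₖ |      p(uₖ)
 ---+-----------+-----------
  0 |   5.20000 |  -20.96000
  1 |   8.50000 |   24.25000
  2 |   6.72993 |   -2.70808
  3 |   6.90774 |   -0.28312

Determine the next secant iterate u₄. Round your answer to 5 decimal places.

6.92850

u₄ = 6.90774 − (-0.28312)·(6.90774 − 6.72993) / (-0.28312 − (-2.70808))
   = 6.90774 − (-0.0503416)/(2.4249600) = 6.9284998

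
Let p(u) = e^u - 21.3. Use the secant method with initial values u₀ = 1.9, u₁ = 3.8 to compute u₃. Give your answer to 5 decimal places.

2.91200

p(1.9) = -14.6141056, p(3.8) = 23.4011845
u₂ = 3.8000000 − 23.4011845·(3.8000000 − 1.9000000) / (23.4011845 − (-14.6141056)) = 3.8000000 − (44.4622505)/(38.0152901) = 2.6304114
p(2.6304114) = -7.4205215
u₃ = 2.6304114 − (-7.4205215)·(2.6304114 − 3.8000000) / (-7.4205215 − 23.4011845) = 2.6304114 − (8.6789575)/(-30.8217060) = 2.9119973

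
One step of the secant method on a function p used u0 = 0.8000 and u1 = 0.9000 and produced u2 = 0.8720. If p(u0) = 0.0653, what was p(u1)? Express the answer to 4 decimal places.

The secant line through (0.8000, 0.0653) and (0.9000, p(u1)) crosses zero at u2 = 0.8720.
So (0.8000, 0.0653), (0.9000, p(u1)), (0.8720, 0) are collinear:
p(u1) = 0.0653 · (0.9000 − 0.8720) / (0.8000 − 0.8720) = 0.0653 · (0.028000)/(-0.072000) = -0.025394

-0.0254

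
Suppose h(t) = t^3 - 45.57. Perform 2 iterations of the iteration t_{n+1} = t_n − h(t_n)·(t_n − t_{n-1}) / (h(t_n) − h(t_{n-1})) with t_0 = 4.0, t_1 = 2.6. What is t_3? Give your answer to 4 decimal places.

h(4.0) = 18.430000, h(2.6) = -27.994000
t_2 = 2.600000 − (-27.994000)·(2.600000 − 4.000000) / (-27.994000 − 18.430000) = 2.600000 − (39.191600)/(-46.424000) = 3.444210
h(3.444210) = -4.712779
t_3 = 3.444210 − (-4.712779)·(3.444210 − 2.600000) / (-4.712779 − (-27.994000)) = 3.444210 − (-3.978574)/(23.281221) = 3.615102

3.6151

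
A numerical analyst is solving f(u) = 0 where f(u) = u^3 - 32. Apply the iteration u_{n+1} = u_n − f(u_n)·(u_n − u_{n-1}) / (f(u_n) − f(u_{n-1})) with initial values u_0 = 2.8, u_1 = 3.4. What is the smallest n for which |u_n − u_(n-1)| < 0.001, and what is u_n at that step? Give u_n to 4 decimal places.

n = 5, u_n = 3.1748

f(2.8) = -10.048000, f(3.4) = 7.304000
u_2 = 3.400000 − 7.304000·(0.600000)/(17.352000) = 3.147441;  |Δ| = 0.252559
f(3.147441) = -0.820232
u_3 = 3.147441 − (-0.820232)·(-0.252559)/(-8.124232) = 3.172940;  |Δ| = 0.025499
f(3.172940) = -0.056278
u_4 = 3.172940 − (-0.056278)·(0.025499)/(0.763953) = 3.174818;  |Δ| = 0.001878
f(3.174818) = 0.000488
u_5 = 3.174818 − 0.000488·(0.001878)/(0.056767) = 3.174802;  |Δ| = 0.000016
|u_5 − u_4| = 0.000016 < 0.001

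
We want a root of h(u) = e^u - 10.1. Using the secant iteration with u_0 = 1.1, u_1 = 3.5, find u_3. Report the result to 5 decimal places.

1.98275

h(1.1) = -7.0958340, h(3.5) = 23.0154520
u_2 = 3.5000000 − 23.0154520·(3.5000000 − 1.1000000) / (23.0154520 − (-7.0958340)) = 3.5000000 − (55.2370847)/(30.1112859) = 1.6655687
h(1.6655687) = -4.8113198
u_3 = 1.6655687 − (-4.8113198)·(1.6655687 − 3.5000000) / (-4.8113198 − 23.0154520) = 1.6655687 − (8.8260355)/(-27.8267718) = 1.9827466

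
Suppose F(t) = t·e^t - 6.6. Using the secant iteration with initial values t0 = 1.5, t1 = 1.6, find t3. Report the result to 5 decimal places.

F(1.5) = 0.1225336, F(1.6) = 1.3248519
t2 = 1.6000000 − 1.3248519·(1.6000000 − 1.5000000) / (1.3248519 − 0.1225336) = 1.6000000 − (0.1324852)/(1.2023183) = 1.4898086
F(1.4898086) = 0.0091575
t3 = 1.4898086 − 0.0091575·(1.4898086 − 1.6000000) / (0.0091575 − 1.3248519) = 1.4898086 − (-0.0010091)/(-1.3156944) = 1.4890416

1.48904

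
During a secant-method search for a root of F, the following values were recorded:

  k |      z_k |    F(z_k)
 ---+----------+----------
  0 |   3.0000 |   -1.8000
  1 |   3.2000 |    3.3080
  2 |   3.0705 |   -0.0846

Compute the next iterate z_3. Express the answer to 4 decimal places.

z_3 = 3.0705 − (-0.0846)·(3.0705 − 3.2000) / (-0.0846 − 3.3080)
   = 3.0705 − (0.010956)/(-3.392600) = 3.073729

3.0737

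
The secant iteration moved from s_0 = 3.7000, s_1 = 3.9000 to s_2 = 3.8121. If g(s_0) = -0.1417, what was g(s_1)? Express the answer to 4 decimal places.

The secant line through (3.7000, -0.1417) and (3.9000, g(s_1)) crosses zero at s_2 = 3.8121.
So (3.7000, -0.1417), (3.9000, g(s_1)), (3.8121, 0) are collinear:
g(s_1) = -0.1417 · (3.9000 − 3.8121) / (3.7000 − 3.8121) = -0.1417 · (0.087900)/(-0.112100) = 0.111110

0.1111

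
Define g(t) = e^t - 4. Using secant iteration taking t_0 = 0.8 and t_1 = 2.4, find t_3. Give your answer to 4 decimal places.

1.2716

g(0.8) = -1.774459, g(2.4) = 7.023176
t_2 = 2.400000 − 7.023176·(2.400000 − 0.800000) / (7.023176 − (-1.774459)) = 2.400000 − (11.237082)/(8.797635) = 1.122716
g(1.122716) = -0.926811
t_3 = 1.122716 − (-0.926811)·(1.122716 − 2.400000) / (-0.926811 − 7.023176) = 1.122716 − (1.183802)/(-7.949988) = 1.271622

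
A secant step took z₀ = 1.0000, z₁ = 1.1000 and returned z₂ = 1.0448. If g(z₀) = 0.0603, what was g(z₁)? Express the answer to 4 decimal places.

-0.0743

The secant line through (1.0000, 0.0603) and (1.1000, g(z₁)) crosses zero at z₂ = 1.0448.
So (1.0000, 0.0603), (1.1000, g(z₁)), (1.0448, 0) are collinear:
g(z₁) = 0.0603 · (1.1000 − 1.0448) / (1.0000 − 1.0448) = 0.0603 · (0.055200)/(-0.044800) = -0.074298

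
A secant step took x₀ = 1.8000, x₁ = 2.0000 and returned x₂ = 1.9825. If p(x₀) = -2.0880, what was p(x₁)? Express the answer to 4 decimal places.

0.2002

The secant line through (1.8000, -2.0880) and (2.0000, p(x₁)) crosses zero at x₂ = 1.9825.
So (1.8000, -2.0880), (2.0000, p(x₁)), (1.9825, 0) are collinear:
p(x₁) = -2.0880 · (2.0000 − 1.9825) / (1.8000 − 1.9825) = -2.0880 · (0.017500)/(-0.182500) = 0.200219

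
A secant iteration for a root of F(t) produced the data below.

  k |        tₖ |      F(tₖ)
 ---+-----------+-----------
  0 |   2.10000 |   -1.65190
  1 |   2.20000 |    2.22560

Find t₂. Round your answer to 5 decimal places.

t₂ = 2.20000 − 2.22560·(2.20000 − 2.10000) / (2.22560 − (-1.65190))
   = 2.20000 − (0.2225600)/(3.8775000) = 2.1426022

2.14260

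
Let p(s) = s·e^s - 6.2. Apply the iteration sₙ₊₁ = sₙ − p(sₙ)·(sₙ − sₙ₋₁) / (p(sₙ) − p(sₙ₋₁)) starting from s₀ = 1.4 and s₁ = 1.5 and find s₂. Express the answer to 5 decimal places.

1.45001

p(1.4) = -0.5227200, p(1.5) = 0.5225336
s₂ = 1.5000000 − 0.5225336·(1.5000000 − 1.4000000) / (0.5225336 − (-0.5227200)) = 1.5000000 − (0.0522534)/(1.0452537) = 1.4500089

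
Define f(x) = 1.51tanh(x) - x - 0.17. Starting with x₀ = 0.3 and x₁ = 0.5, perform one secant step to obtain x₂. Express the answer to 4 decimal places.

f(0.3) = -0.030118, f(0.5) = 0.027797
x₂ = 0.500000 − 0.027797·(0.500000 − 0.300000) / (0.027797 − (-0.030118)) = 0.500000 − (0.005559)/(0.057915) = 0.404008

0.4040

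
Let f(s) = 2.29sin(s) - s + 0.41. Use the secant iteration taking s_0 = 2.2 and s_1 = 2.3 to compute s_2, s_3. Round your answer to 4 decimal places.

f(2.2) = 0.061457, f(2.3) = -0.182335
s_2 = 2.300000 − (-0.182335)·(2.300000 − 2.200000) / (-0.182335 − 0.061457) = 2.300000 − (-0.018234)/(-0.243792) = 2.225209
f(2.225209) = 0.001690
s_3 = 2.225209 − 0.001690·(2.225209 − 2.300000) / (0.001690 − (-0.182335)) = 2.225209 − (-0.000126)/(0.184026) = 2.225896

2.2252, 2.2259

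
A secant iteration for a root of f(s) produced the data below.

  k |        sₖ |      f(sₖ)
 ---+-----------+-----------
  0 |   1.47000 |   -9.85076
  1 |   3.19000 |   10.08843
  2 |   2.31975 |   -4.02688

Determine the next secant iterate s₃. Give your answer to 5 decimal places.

2.56802

s₃ = 2.31975 − (-4.02688)·(2.31975 − 3.19000) / (-4.02688 − 10.08843)
   = 2.31975 − (3.5043923)/(-14.1153100) = 2.5680189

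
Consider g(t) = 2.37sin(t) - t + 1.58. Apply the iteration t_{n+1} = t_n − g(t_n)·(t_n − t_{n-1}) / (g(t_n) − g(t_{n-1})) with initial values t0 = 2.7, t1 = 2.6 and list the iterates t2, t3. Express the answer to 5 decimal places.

2.66532, 2.66573

g(2.7) = -0.1071097, g(2.6) = 0.2017383
t2 = 2.6000000 − 0.2017383·(2.6000000 − 2.7000000) / (0.2017383 − (-0.1071097)) = 2.6000000 − (-0.0201738)/(0.3088479) = 2.6653196
g(2.6653196) = 0.0012547
t3 = 2.6653196 − 0.0012547·(2.6653196 − 2.6000000) / (0.0012547 − 0.2017383) = 2.6653196 − (0.0000820)/(-0.2004835) = 2.6657284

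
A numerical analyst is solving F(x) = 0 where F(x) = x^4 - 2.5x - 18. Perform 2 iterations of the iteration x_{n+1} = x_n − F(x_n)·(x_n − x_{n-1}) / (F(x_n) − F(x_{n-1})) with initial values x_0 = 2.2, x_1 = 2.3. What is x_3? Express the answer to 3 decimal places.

2.202

F(2.2) = -0.07440, F(2.3) = 4.23410
x_2 = 2.30000 − 4.23410·(2.30000 − 2.20000) / (4.23410 − (-0.07440)) = 2.30000 − (0.42341)/(4.30850) = 2.20173
F(2.20173) = -0.00508
x_3 = 2.20173 − (-0.00508)·(2.20173 − 2.30000) / (-0.00508 − 4.23410) = 2.20173 − (0.00050)/(-4.23918) = 2.20184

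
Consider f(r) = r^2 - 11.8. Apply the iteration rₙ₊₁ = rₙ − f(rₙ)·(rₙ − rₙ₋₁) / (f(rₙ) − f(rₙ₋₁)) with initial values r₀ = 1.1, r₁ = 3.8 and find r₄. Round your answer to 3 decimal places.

f(1.1) = -10.59000, f(3.8) = 2.64000
r₂ = 3.80000 − 2.64000·(3.80000 − 1.10000) / (2.64000 − (-10.59000)) = 3.80000 − (7.12800)/(13.23000) = 3.26122
f(3.26122) = -1.16441
r₃ = 3.26122 − (-1.16441)·(3.26122 − 3.80000) / (-1.16441 − 2.64000) = 3.26122 − (0.62736)/(-3.80441) = 3.42613
f(3.42613) = -0.06165
r₄ = 3.42613 − (-0.06165)·(3.42613 − 3.26122) / (-0.06165 − (-1.16441)) = 3.42613 − (-0.01017)/(1.10276) = 3.43535

3.435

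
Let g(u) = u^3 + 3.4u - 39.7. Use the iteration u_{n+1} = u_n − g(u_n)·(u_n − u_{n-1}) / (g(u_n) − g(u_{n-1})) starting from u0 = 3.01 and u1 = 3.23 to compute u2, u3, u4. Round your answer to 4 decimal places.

3.0773, 3.0802, 3.0803

g(3.01) = -2.195099, g(3.23) = 4.980267
u2 = 3.230000 − 4.980267·(3.230000 − 3.010000) / (4.980267 − (-2.195099)) = 3.230000 − (1.095659)/(7.175366) = 3.077303
g(3.077303) = -0.095753
u3 = 3.077303 − (-0.095753)·(3.077303 − 3.230000) / (-0.095753 − 4.980267) = 3.077303 − (0.014621)/(-5.076020) = 3.080183
g(3.080183) = -0.004051
u4 = 3.080183 − (-0.004051)·(3.080183 − 3.077303) / (-0.004051 − (-0.095753)) = 3.080183 − (-0.000012)/(0.091702) = 3.080310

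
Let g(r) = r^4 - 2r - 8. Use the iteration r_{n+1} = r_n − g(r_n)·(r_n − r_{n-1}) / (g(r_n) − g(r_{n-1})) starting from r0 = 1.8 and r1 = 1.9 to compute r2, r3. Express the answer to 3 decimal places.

g(1.8) = -1.10240, g(1.9) = 1.23210
r2 = 1.90000 − 1.23210·(1.90000 − 1.80000) / (1.23210 − (-1.10240)) = 1.90000 − (0.12321)/(2.33450) = 1.84722
g(1.84722) = -0.05113
r3 = 1.84722 − (-0.05113)·(1.84722 − 1.90000) / (-0.05113 − 1.23210) = 1.84722 − (0.00270)/(-1.28323) = 1.84933

1.847, 1.849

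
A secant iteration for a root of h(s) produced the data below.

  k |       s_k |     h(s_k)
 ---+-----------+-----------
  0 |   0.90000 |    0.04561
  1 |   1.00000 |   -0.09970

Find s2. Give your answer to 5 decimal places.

0.93139

s2 = 1.00000 − (-0.09970)·(1.00000 − 0.90000) / (-0.09970 − 0.04561)
   = 1.00000 − (-0.0099700)/(-0.1453100) = 0.9313881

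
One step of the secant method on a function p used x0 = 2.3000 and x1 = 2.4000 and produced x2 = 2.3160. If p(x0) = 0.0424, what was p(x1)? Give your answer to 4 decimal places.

-0.2226

The secant line through (2.3000, 0.0424) and (2.4000, p(x1)) crosses zero at x2 = 2.3160.
So (2.3000, 0.0424), (2.4000, p(x1)), (2.3160, 0) are collinear:
p(x1) = 0.0424 · (2.4000 − 2.3160) / (2.3000 − 2.3160) = 0.0424 · (0.084000)/(-0.016000) = -0.222600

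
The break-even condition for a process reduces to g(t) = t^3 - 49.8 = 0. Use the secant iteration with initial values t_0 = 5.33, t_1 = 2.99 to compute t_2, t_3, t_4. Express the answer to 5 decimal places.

3.42293, 3.73679, 3.67495

g(5.33) = 101.6194370, g(2.99) = -23.0691010
t_2 = 2.9900000 − (-23.0691010)·(2.9900000 − 5.3300000) / (-23.0691010 − 101.6194370) = 2.9900000 − (53.9816963)/(-124.6885380) = 3.4229323
g(3.4229323) = -9.6953315
t_3 = 3.4229323 − (-9.6953315)·(3.4229323 − 2.9900000) / (-9.6953315 − (-23.0691010)) = 3.4229323 − (-4.1974222)/(13.3737695) = 3.7367871
g(3.7367871) = 2.3789192
t_4 = 3.7367871 − 2.3789192·(3.7367871 − 3.4229323) / (2.3789192 − (-9.6953315)) = 3.7367871 − (0.7466353)/(12.0742507) = 3.6749502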